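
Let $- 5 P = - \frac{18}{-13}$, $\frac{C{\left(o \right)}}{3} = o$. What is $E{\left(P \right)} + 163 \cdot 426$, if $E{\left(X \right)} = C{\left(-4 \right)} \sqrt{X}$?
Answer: $69438 - \frac{36 i \sqrt{130}}{65} \approx 69438.0 - 6.3148 i$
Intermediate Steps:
$C{\left(o \right)} = 3 o$
$P = - \frac{18}{65}$ ($P = - \frac{\left(-18\right) \frac{1}{-13}}{5} = - \frac{\left(-18\right) \left(- \frac{1}{13}\right)}{5} = \left(- \frac{1}{5}\right) \frac{18}{13} = - \frac{18}{65} \approx -0.27692$)
$E{\left(X \right)} = - 12 \sqrt{X}$ ($E{\left(X \right)} = 3 \left(-4\right) \sqrt{X} = - 12 \sqrt{X}$)
$E{\left(P \right)} + 163 \cdot 426 = - 12 \sqrt{- \frac{18}{65}} + 163 \cdot 426 = - 12 \frac{3 i \sqrt{130}}{65} + 69438 = - \frac{36 i \sqrt{130}}{65} + 69438 = 69438 - \frac{36 i \sqrt{130}}{65}$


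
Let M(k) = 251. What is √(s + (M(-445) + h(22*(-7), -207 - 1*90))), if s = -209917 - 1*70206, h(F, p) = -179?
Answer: I*√280051 ≈ 529.2*I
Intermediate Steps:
s = -280123 (s = -209917 - 70206 = -280123)
√(s + (M(-445) + h(22*(-7), -207 - 1*90))) = √(-280123 + (251 - 179)) = √(-280123 + 72) = √(-280051) = I*√280051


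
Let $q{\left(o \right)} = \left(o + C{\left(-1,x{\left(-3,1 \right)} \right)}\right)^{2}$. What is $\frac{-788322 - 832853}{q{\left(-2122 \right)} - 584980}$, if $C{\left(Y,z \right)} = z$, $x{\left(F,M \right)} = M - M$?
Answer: $- \frac{1621175}{3917904} \approx -0.41379$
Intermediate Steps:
$x{\left(F,M \right)} = 0$
$q{\left(o \right)} = o^{2}$ ($q{\left(o \right)} = \left(o + 0\right)^{2} = o^{2}$)
$\frac{-788322 - 832853}{q{\left(-2122 \right)} - 584980} = \frac{-788322 - 832853}{\left(-2122\right)^{2} - 584980} = - \frac{1621175}{4502884 - 584980} = - \frac{1621175}{3917904}$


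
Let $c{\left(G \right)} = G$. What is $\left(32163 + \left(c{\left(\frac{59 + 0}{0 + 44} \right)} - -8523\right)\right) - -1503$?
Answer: $\frac{1856375}{44} \approx 42190.0$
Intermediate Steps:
$\left(32163 + \left(c{\left(\frac{59 + 0}{0 + 44} \right)} - -8523\right)\right) - -1503 = \left(32163 + \left(\frac{59 + 0}{0 + 44} - -8523\right)\right) - -1503 = \left(32163 + \left(\frac{59}{44} + 8523\right)\right) + 1503 = \left(32163 + \frac{375071}{44}\right) + 1503 = \frac{1790243}{44} + 1503 = \frac{1856375}{44}$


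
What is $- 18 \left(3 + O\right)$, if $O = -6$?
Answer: $54$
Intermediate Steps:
$- 18 \left(3 + O\right) = - 18 \left(3 - 6\right) = \left(-18\right) \left(-3\right) = 54$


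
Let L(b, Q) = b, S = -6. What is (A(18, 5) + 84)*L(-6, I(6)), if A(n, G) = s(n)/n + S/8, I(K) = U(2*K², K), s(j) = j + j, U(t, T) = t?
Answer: -1023/2 ≈ -511.50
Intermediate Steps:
s(j) = 2*j
I(K) = 2*K²
A(n, G) = 5/4 (A(n, G) = (2*n)/n - 6/8 = 2 - 6*⅛ = 2 - ¾ = 5/4)
(A(18, 5) + 84)*L(-6, I(6)) = (5/4 + 84)*(-6) = (341/4)*(-6) = -1023/2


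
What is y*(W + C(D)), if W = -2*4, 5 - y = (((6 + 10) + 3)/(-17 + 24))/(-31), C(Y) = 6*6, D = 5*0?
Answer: 4416/31 ≈ 142.45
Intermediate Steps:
D = 0
C(Y) = 36
y = 1104/217 (y = 5 - ((6 + 10) + 3)/(-17 + 24)/(-31) = 5 - (16 + 3)/7*(-1)/31 = 5 - 19*(⅐)*(-1)/31 = 5 - 19*(-1)/(7*31) = 5 - 1*(-19/217) = 5 + 19/217 = 1104/217 ≈ 5.0876)
W = -8
y*(W + C(D)) = 1104*(-8 + 36)/217 = (1104/217)*28 = 4416/31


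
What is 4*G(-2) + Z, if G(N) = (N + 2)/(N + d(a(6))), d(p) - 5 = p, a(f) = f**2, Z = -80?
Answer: -80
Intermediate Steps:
d(p) = 5 + p
G(N) = (2 + N)/(41 + N) (G(N) = (N + 2)/(N + (5 + 6**2)) = (2 + N)/(N + (5 + 36)) = (2 + N)/(N + 41) = (2 + N)/(41 + N))
4*G(-2) + Z = 4*((2 - 2)/(41 - 2)) - 80 = 4*(0/39) - 80 = 4*((1/39)*0) - 80 = 4*0 - 80 = 0 - 80 = -80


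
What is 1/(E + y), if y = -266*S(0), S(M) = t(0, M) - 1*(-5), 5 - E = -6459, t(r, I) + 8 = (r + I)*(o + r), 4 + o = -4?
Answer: 1/7262 ≈ 0.00013770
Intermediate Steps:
o = -8 (o = -4 - 4 = -8)
t(r, I) = -8 + (-8 + r)*(I + r) (t(r, I) = -8 + (r + I)*(-8 + r) = -8 + (I + r)*(-8 + r) = -8 + (-8 + r)*(I + r))
E = 6464 (E = 5 - 1*(-6459) = 5 + 6459 = 6464)
S(M) = -3 - 8*M (S(M) = (-8 + 0² - 8*M - 8*0 + M*0) - 1*(-5) = (-8 + 0 - 8*M + 0 + 0) + 5 = (-8 - 8*M) + 5 = -3 - 8*M)
y = 798 (y = -266*(-3 - 8*0) = -266*(-3 + 0) = -266*(-3) = 798)
1/(E + y) = 1/(6464 + 798) = 1/7262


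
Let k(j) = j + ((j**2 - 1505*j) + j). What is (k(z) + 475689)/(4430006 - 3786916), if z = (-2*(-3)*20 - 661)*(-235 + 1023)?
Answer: 182379727477/643090 ≈ 2.8360e+5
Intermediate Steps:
z = -426308 (z = (6*20 - 661)*788 = (120 - 661)*788 = -541*788 = -426308)
k(j) = j**2 - 1503*j (k(j) = j + (j**2 - 1504*j) = j**2 - 1503*j)
(k(z) + 475689)/(4430006 - 3786916) = (-426308*(-1503 - 426308) + 475689)/(4430006 - 3786916) = (-426308*(-427811) + 475689)/643090 = (182379251788 + 475689)*(1/643090) = 182379727477*(1/643090) = 182379727477/643090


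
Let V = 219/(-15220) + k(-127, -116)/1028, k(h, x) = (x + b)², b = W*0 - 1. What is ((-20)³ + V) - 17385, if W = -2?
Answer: -49621206269/1955770 ≈ -25372.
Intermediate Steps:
b = -1 (b = -2*0 - 1 = 0 - 1 = -1)
k(h, x) = (-1 + x)² (k(h, x) = (x - 1)² = (-1 + x)²)
V = 26015181/1955770 (V = 219/(-15220) + (-1 - 116)²/1028 = 219*(-1/15220) + (-117)²*(1/1028) = -219/15220 + 13689*(1/1028) = -219/15220 + 13689/1028 = 26015181/1955770 ≈ 13.302)
((-20)³ + V) - 17385 = ((-20)³ + 26015181/1955770) - 17385 = (-8000 + 26015181/1955770) - 17385 = -15620144819/1955770 - 17385 = -49621206269/1955770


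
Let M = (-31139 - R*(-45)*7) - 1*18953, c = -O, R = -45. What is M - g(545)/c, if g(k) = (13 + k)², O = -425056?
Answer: -6829346329/106264 ≈ -64268.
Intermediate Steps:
c = 425056 (c = -1*(-425056) = 425056)
M = -64267 (M = (-31139 - (-45*(-45))*7) - 1*18953 = (-31139 - 2025*7) - 18953 = (-31139 - 1*14175) - 18953 = (-31139 - 14175) - 18953 = -45314 - 18953 = -64267)
M - g(545)/c = -64267 - (13 + 545)²/425056 = -64267 - 558²/425056 = -64267 - 311364/425056 = -64267 - 1*77841/106264 = -64267 - 77841/106264 = -6829346329/106264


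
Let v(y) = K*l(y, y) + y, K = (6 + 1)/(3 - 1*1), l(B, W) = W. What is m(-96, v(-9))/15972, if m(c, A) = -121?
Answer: -1/132 ≈ -0.0075758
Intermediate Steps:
K = 7/2 (K = 7/(3 - 1) = 7/2 ≈ 3.5000)
v(y) = 9*y/2 (v(y) = 7*y/2 + y = 9*y/2)
m(-96, v(-9))/15972 = -121/15972 = -121*1/15972 = -1/132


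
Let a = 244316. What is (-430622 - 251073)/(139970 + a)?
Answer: -97385/54898 ≈ -1.7739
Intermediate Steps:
(-430622 - 251073)/(139970 + a) = (-430622 - 251073)/(139970 + 244316) = -681695/384286 = -681695*1/384286 = -97385/54898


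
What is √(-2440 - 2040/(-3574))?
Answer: 2*I*√1947499405/1787 ≈ 49.391*I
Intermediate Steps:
√(-2440 - 2040/(-3574)) = √(-2440 - 2040*(-1/3574)) = √(-2440 + 1020/1787) = √(-4359260/1787) = 2*I*√1947499405/1787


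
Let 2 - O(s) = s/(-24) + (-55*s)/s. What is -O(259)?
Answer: -1627/24 ≈ -67.792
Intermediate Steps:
O(s) = 57 + s/24 (O(s) = 2 - (s/(-24) + (-55*s)/s) = 2 - (s*(-1/24) - 55) = 2 - (-s/24 - 55) = 2 - (-55 - s/24) = 2 + (55 + s/24) = 57 + s/24)
-O(259) = -(57 + (1/24)*259) = -(57 + 259/24) = -1*1627/24 = -1627/24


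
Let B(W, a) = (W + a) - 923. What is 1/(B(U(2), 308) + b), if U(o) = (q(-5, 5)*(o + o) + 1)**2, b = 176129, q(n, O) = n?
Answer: 1/175875 ≈ 5.6859e-6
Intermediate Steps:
U(o) = (1 - 10*o)**2 (U(o) = (-5*(o + o) + 1)**2 = (-10*o + 1)**2 = (1 - 10*o)**2)
B(W, a) = -923 + W + a
1/(B(U(2), 308) + b) = 1/((-923 + (1 - 10*2)**2 + 308) + 176129) = 1/((-923 + (1 - 20)**2 + 308) + 176129) = 1/((-923 + (-19)**2 + 308) + 176129) = 1/((-923 + 361 + 308) + 176129) = 1/(-254 + 176129) = 1/175875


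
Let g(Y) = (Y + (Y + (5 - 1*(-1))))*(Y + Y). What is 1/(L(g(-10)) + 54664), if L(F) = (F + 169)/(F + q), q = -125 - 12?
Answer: 143/7817401 ≈ 1.8293e-5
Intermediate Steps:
q = -137
g(Y) = 2*Y*(6 + 2*Y) (g(Y) = (Y + (Y + (5 + 1)))*(2*Y) = (Y + (Y + 6))*(2*Y) = (Y + (6 + Y))*(2*Y) = (6 + 2*Y)*(2*Y) = 2*Y*(6 + 2*Y))
L(F) = (169 + F)/(-137 + F) (L(F) = (F + 169)/(F - 137) = (169 + F)/(-137 + F))
1/(L(g(-10)) + 54664) = 1/((169 + 4*(-10)*(3 - 10))/(-137 + 4*(-10)*(3 - 10)) + 54664) = 1/((169 + 4*(-10)*(-7))/(-137 + 4*(-10)*(-7)) + 54664) = 1/((169 + 280)/(-137 + 280) + 54664) = 1/(449/143 + 54664) = 1/(7817401/143) = 143/7817401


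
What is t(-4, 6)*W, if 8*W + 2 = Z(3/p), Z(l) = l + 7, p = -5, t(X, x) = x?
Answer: 33/10 ≈ 3.3000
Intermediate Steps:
Z(l) = 7 + l
W = 11/20 (W = -¼ + (7 + 3/(-5))/8 = -¼ + (7 + 3*(-⅕))/8 = -¼ + (7 - ⅗)/8 = -¼ + (⅛)*(32/5) = -¼ + ⅘ = 11/20 ≈ 0.55000)
t(-4, 6)*W = 6*(11/20) = 33/10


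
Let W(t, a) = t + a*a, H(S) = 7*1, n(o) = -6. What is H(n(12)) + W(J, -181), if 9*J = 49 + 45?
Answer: 295006/9 ≈ 32778.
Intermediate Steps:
H(S) = 7
J = 94/9 (J = (49 + 45)/9 = (⅑)*94 = 94/9 ≈ 10.444)
W(t, a) = t + a²
H(n(12)) + W(J, -181) = 7 + (94/9 + (-181)²) = 7 + (94/9 + 32761) = 7 + 294943/9 = 295006/9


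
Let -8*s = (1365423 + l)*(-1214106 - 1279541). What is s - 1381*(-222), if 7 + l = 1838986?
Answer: 3995324943375/4 ≈ 9.9883e+11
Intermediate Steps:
l = 1838979 (l = -7 + 1838986 = 1838979)
s = 3995323717047/4 (s = -(1365423 + 1838979)*(-1214106 - 1279541)/8 = -1602201*(-2493647)/4 = -1/8*(-7990647434094) = 3995323717047/4 ≈ 9.9883e+11)
s - 1381*(-222) = 3995323717047/4 - 1381*(-222) = 3995323717047/4 + 306582 = 3995324943375/4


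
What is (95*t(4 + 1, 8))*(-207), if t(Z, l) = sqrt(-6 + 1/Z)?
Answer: -3933*I*sqrt(145) ≈ -47360.0*I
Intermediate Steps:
(95*t(4 + 1, 8))*(-207) = (95*sqrt(-6 + 1/(4 + 1)))*(-207) = (95*sqrt(-6 + 1/5))*(-207) = (95*sqrt(-29/5))*(-207) = (95*(I*sqrt(145)/5))*(-207) = (19*I*sqrt(145))*(-207) = -3933*I*sqrt(145)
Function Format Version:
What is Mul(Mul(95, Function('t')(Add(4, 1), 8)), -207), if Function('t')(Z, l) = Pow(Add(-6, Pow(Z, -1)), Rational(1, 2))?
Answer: Mul(-3933, I, Pow(145, Rational(1, 2))) ≈ Mul(-47360., I)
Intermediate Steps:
Mul(Mul(95, Function('t')(Add(4, 1), 8)), -207) = Mul(Mul(95, Pow(Add(-6, Pow(Add(4, 1), -1)), Rational(1, 2))), -207) = Mul(Mul(95, Pow(Add(-6, Pow(5, -1)), Rational(1, 2))), -207) = Mul(Mul(95, Pow(Add(-6, Rational(1, 5)), Rational(1, 2))), -207) = Mul(Mul(95, Pow(Rational(-29, 5), Rational(1, 2))), -207) = Mul(Mul(95, Mul(Rational(1, 5), I, Pow(145, Rational(1, 2)))), -207) = Mul(Mul(19, I, Pow(145, Rational(1, 2))), -207) = Mul(-3933, I, Pow(145, Rational(1, 2)))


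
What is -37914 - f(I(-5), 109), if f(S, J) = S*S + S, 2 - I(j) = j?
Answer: -37970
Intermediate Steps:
I(j) = 2 - j
f(S, J) = S + S**2 (f(S, J) = S**2 + S = S + S**2)
-37914 - f(I(-5), 109) = -37914 - (2 - 1*(-5))*(1 + (2 - 1*(-5))) = -37914 - (2 + 5)*(1 + (2 + 5)) = -37914 - 7*(1 + 7) = -37914 - 7*8 = -37914 - 1*56 = -37914 - 56 = -37970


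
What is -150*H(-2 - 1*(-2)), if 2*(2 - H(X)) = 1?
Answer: -225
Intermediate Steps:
H(X) = 3/2 (H(X) = 2 - ½*1 = 2 - ½ = 3/2)
-150*H(-2 - 1*(-2)) = -150*3/2 = -225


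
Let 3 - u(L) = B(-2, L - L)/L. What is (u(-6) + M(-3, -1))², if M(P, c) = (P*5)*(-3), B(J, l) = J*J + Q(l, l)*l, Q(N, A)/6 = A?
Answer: 21316/9 ≈ 2368.4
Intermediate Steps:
Q(N, A) = 6*A
B(J, l) = J² + 6*l² (B(J, l) = J*J + (6*l)*l = J² + 6*l²)
M(P, c) = -15*P (M(P, c) = (5*P)*(-3) = -15*P)
u(L) = 3 - 4/L (u(L) = 3 - ((-2)² + 6*(L - L)²)/L = 3 - (4 + 6*0²)/L = 3 - (4 + 6*0)/L = 3 - (4 + 0)/L = 3 - 4/L)
(u(-6) + M(-3, -1))² = ((3 - 4/(-6)) - 15*(-3))² = ((3 - 4*(-⅙)) + 45)² = ((3 + ⅔) + 45)² = (11/3 + 45)² = (146/3)² = 21316/9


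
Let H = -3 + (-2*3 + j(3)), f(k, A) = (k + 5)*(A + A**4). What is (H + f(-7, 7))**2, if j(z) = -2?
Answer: 23299929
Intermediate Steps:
f(k, A) = (5 + k)*(A + A**4)
H = -11 (H = -3 + (-2*3 - 2) = -3 + (-6 - 2) = -3 - 8 = -11)
(H + f(-7, 7))**2 = (-11 + 7*(5 - 7 + 5*7**3 - 7*7**3))**2 = (-11 + 7*(5 - 7 + 5*343 - 7*343))**2 = (-11 + 7*(5 - 7 + 1715 - 2401))**2 = (-11 + 7*(-688))**2 = (-11 - 4816)**2 = (-4827)**2 = 23299929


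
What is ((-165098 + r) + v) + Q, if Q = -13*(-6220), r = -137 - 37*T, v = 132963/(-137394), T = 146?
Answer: -4111651367/45798 ≈ -89778.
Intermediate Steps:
v = -44321/45798 (v = 132963*(-1/137394) = -44321/45798 ≈ -0.96775)
r = -5539 (r = -137 - 37*146 = -137 - 5402 = -5539)
Q = 80860
((-165098 + r) + v) + Q = ((-165098 - 5539) - 44321/45798) + 80860 = (-170637 - 44321/45798) + 80860 = -7814877647/45798 + 80860 = -4111651367/45798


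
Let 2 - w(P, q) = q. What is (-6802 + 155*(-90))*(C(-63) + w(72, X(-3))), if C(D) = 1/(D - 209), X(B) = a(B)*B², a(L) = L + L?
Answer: -19754607/17 ≈ -1.1620e+6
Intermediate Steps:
a(L) = 2*L
X(B) = 2*B³ (X(B) = (2*B)*B² = 2*B³)
w(P, q) = 2 - q
C(D) = 1/(-209 + D)
(-6802 + 155*(-90))*(C(-63) + w(72, X(-3))) = (-6802 + 155*(-90))*(1/(-209 - 63) + (2 - 2*(-3)³)) = (-6802 - 13950)*(1/(-272) + (2 - 2*(-27))) = -20752*(-1/272 + (2 - 1*(-54))) = -20752*(-1/272 + (2 + 54)) = -20752*(-1/272 + 56) = -20752*15231/272 = -19754607/17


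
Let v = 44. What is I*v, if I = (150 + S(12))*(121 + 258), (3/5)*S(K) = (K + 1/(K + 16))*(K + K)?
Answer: 73707920/7 ≈ 1.0530e+7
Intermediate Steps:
S(K) = 10*K*(K + 1/(16 + K))/3 (S(K) = 5*((K + 1/(K + 16))*(K + K))/3 = 5*((K + 1/(16 + K))*(2*K))/3 = 5*(2*K*(K + 1/(16 + K)))/3 = 10*K*(K + 1/(16 + K))/3)
I = 1675180/7 (I = (150 + (10/3)*12*(1 + 12² + 16*12)/(16 + 12))*(121 + 258) = (150 + (10/3)*12*(1 + 144 + 192)/28)*379 = (150 + (10/3)*12*(1/28)*337)*379 = (150 + 3370/7)*379 = (4420/7)*379 = 1675180/7 ≈ 2.3931e+5)
I*v = (1675180/7)*44 = 73707920/7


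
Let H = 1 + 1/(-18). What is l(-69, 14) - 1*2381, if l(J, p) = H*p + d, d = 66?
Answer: -20716/9 ≈ -2301.8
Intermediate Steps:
H = 17/18 (H = 1 + 1*(-1/18) = 1 - 1/18 = 17/18 ≈ 0.94444)
l(J, p) = 66 + 17*p/18 (l(J, p) = 17*p/18 + 66 = 66 + 17*p/18)
l(-69, 14) - 1*2381 = (66 + (17/18)*14) - 1*2381 = (66 + 119/9) - 2381 = 713/9 - 2381 = -20716/9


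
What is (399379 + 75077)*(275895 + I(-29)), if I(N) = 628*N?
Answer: 122259245448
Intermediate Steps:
(399379 + 75077)*(275895 + I(-29)) = (399379 + 75077)*(275895 + 628*(-29)) = 474456*(275895 - 18212) = 474456*257683 = 122259245448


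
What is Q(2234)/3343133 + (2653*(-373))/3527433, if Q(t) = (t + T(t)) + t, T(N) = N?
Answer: -469231417673/1684668238227 ≈ -0.27853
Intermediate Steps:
Q(t) = 3*t (Q(t) = (t + t) + t = 2*t + t = 3*t)
Q(2234)/3343133 + (2653*(-373))/3527433 = (3*2234)/3343133 + (2653*(-373))/3527433 = 6702*(1/3343133) - 989569*1/3527433 = 6702/3343133 - 141367/503919 = -469231417673/1684668238227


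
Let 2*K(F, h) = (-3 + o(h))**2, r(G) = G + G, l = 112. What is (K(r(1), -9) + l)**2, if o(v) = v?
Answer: 33856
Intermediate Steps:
r(G) = 2*G
K(F, h) = (-3 + h)**2/2
(K(r(1), -9) + l)**2 = ((-3 - 9)**2/2 + 112)**2 = ((1/2)*(-12)**2 + 112)**2 = ((1/2)*144 + 112)**2 = (72 + 112)**2 = 184**2 = 33856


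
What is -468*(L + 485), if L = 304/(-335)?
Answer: -75896028/335 ≈ -2.2656e+5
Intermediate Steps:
L = -304/335 (L = 304*(-1/335) = -304/335 ≈ -0.90746)
-468*(L + 485) = -468*(-304/335 + 485) = -468*162171/335 = -75896028/335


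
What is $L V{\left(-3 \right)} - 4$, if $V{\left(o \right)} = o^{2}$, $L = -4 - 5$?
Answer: $-85$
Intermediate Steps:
$L = -9$ ($L = -4 - 5 = -9$)
$L V{\left(-3 \right)} - 4 = - 9 \left(-3\right)^{2} - 4 = \left(-9\right) 9 - 4 = -81 - 4 = -85$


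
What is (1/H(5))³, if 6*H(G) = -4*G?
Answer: -27/1000 ≈ -0.027000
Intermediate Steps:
H(G) = -2*G/3 (H(G) = (-4*G)/6 = -2*G/3)
(1/H(5))³ = (1/(-⅔*5))³ = (1/(-10/3))³ = (-3/10)³ = -27/1000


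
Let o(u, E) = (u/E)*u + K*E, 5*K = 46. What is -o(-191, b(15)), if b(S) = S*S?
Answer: -502231/225 ≈ -2232.1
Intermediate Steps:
K = 46/5 (K = (1/5)*46 = 46/5 ≈ 9.2000)
b(S) = S**2
o(u, E) = 46*E/5 + u**2/E (o(u, E) = (u/E)*u + 46*E/5 = u**2/E + 46*E/5 = 46*E/5 + u**2/E)
-o(-191, b(15)) = -((46/5)*15**2 + (-191)**2/15**2) = -((46/5)*225 + 36481/225) = -(2070 + (1/225)*36481) = -(2070 + 36481/225) = -1*502231/225 = -502231/225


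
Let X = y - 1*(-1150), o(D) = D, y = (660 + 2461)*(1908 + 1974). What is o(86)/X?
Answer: 43/6058436 ≈ 7.0975e-6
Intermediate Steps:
y = 12115722 (y = 3121*3882 = 12115722)
X = 12116872 (X = 12115722 - 1*(-1150) = 12115722 + 1150 = 12116872)
o(86)/X = 86/12116872 = 86*(1/12116872) = 43/6058436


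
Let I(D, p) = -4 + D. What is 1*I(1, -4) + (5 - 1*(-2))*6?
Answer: 39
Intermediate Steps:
1*I(1, -4) + (5 - 1*(-2))*6 = 1*(-4 + 1) + (5 - 1*(-2))*6 = 1*(-3) + (5 + 2)*6 = -3 + 7*6 = -3 + 42 = 39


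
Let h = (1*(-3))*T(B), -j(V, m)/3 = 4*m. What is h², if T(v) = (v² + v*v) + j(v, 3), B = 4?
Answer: 144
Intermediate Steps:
j(V, m) = -12*m
T(v) = -36 + 2*v² (T(v) = (v² + v*v) - 12*3 = (v² + v²) - 36 = 2*v² - 36 = -36 + 2*v²)
h = 12 (h = (1*(-3))*(-36 + 2*4²) = -3*(-36 + 2*16) = -3*(-36 + 32) = -3*(-4) = 12)
h² = 12² = 144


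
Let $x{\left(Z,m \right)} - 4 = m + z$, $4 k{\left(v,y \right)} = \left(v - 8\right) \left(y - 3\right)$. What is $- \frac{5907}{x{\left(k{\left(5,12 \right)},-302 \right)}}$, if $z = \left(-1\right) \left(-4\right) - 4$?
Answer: $\frac{5907}{298} \approx 19.822$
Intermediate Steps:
$z = 0$ ($z = 4 - 4 = 0$)
$k{\left(v,y \right)} = \frac{\left(-8 + v\right) \left(-3 + y\right)}{4}$ ($k{\left(v,y \right)} = \frac{\left(v - 8\right) \left(y - 3\right)}{4} = \frac{\left(-8 + v\right) \left(-3 + y\right)}{4}$)
$x{\left(Z,m \right)} = 4 + m$ ($x{\left(Z,m \right)} = 4 + \left(m + 0\right) = 4 + m$)
$- \frac{5907}{x{\left(k{\left(5,12 \right)},-302 \right)}} = - \frac{5907}{4 - 302} = - \frac{5907}{-298} = \left(-5907\right) \left(- \frac{1}{298}\right) = \frac{5907}{298}$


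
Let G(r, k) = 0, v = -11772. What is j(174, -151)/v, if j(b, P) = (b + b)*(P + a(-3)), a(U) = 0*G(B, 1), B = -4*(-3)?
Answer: 4379/981 ≈ 4.4638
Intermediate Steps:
B = 12
a(U) = 0 (a(U) = 0*0 = 0)
j(b, P) = 2*P*b (j(b, P) = (b + b)*(P + 0) = (2*b)*P = 2*P*b)
j(174, -151)/v = (2*(-151)*174)/(-11772) = -52548*(-1/11772) = 4379/981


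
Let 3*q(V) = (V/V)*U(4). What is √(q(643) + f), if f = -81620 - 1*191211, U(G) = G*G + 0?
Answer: I*√2455431/3 ≈ 522.33*I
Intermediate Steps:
U(G) = G² (U(G) = G² + 0 = G²)
q(V) = 16/3 (q(V) = ((V/V)*4²)/3 = (1*16)/3 = (⅓)*16 = 16/3)
f = -272831 (f = -81620 - 191211 = -272831)
√(q(643) + f) = √(16/3 - 272831) = √(-818477/3) = I*√2455431/3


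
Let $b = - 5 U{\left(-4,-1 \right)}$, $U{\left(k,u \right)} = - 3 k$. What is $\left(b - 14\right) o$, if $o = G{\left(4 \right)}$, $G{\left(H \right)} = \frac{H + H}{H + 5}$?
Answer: $- \frac{592}{9} \approx -65.778$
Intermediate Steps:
$G{\left(H \right)} = \frac{2 H}{5 + H}$
$o = \frac{8}{9}$ ($o = 2 \cdot 4 \frac{1}{5 + 4} = 2 \cdot 4 \cdot \frac{1}{9} = \frac{8}{9} \approx 0.88889$)
$b = -60$ ($b = - 5 \left(\left(-3\right) \left(-4\right)\right) = \left(-5\right) 12 = -60$)
$\left(b - 14\right) o = \left(-60 - 14\right) \frac{8}{9} = \left(-74\right) \frac{8}{9} = - \frac{592}{9}$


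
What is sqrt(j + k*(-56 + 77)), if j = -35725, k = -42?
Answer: I*sqrt(36607) ≈ 191.33*I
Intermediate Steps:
sqrt(j + k*(-56 + 77)) = sqrt(-35725 - 42*(-56 + 77)) = sqrt(-35725 - 42*21) = sqrt(-35725 - 882) = sqrt(-36607) = I*sqrt(36607)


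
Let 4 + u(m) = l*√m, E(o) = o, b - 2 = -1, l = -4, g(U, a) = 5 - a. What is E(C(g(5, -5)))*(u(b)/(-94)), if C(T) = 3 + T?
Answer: 52/47 ≈ 1.1064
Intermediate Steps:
b = 1 (b = 2 - 1 = 1)
u(m) = -4 - 4*√m
E(C(g(5, -5)))*(u(b)/(-94)) = (3 + (5 - 1*(-5)))*((-4 - 4*√1)/(-94)) = (3 + (5 + 5))*((-4 - 4*1)*(-1/94)) = (3 + 10)*((-4 - 4)*(-1/94)) = 13*(-8*(-1/94)) = 13*(4/47) = 52/47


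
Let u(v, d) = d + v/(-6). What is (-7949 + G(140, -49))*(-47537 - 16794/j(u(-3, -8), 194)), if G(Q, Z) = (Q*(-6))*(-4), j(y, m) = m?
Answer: 21198821254/97 ≈ 2.1854e+8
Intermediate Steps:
u(v, d) = d - v/6 (u(v, d) = d + v*(-⅙) = d - v/6)
G(Q, Z) = 24*Q (G(Q, Z) = -6*Q*(-4) = 24*Q)
(-7949 + G(140, -49))*(-47537 - 16794/j(u(-3, -8), 194)) = (-7949 + 24*140)*(-47537 - 16794/194) = (-7949 + 3360)*(-47537 - 16794*1/194) = -4589*(-47537 - 8397/97) = -4589*(-4619486/97) = 21198821254/97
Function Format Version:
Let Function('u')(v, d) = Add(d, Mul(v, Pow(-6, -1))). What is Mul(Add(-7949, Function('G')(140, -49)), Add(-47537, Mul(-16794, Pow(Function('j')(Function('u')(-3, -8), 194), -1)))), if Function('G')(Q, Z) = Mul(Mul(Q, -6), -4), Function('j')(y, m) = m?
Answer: Rational(21198821254, 97) ≈ 2.1854e+8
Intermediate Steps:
Function('u')(v, d) = Add(d, Mul(Rational(-1, 6), v)) (Function('u')(v, d) = Add(d, Mul(v, Rational(-1, 6))) = Add(d, Mul(Rational(-1, 6), v)))
Function('G')(Q, Z) = Mul(24, Q) (Function('G')(Q, Z) = Mul(Mul(-6, Q), -4) = Mul(24, Q))
Mul(Add(-7949, Function('G')(140, -49)), Add(-47537, Mul(-16794, Pow(Function('j')(Function('u')(-3, -8), 194), -1)))) = Mul(Add(-7949, Mul(24, 140)), Add(-47537, Mul(-16794, Pow(194, -1)))) = Mul(Add(-7949, 3360), Add(-47537, Mul(-16794, Rational(1, 194)))) = Mul(-4589, Add(-47537, Rational(-8397, 97))) = Mul(-4589, Rational(-4619486, 97)) = Rational(21198821254, 97)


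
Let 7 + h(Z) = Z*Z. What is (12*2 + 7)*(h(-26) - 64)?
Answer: 18755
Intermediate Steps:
h(Z) = -7 + Z**2 (h(Z) = -7 + Z*Z = -7 + Z**2)
(12*2 + 7)*(h(-26) - 64) = (12*2 + 7)*((-7 + (-26)**2) - 64) = (24 + 7)*((-7 + 676) - 64) = 31*(669 - 64) = 31*605 = 18755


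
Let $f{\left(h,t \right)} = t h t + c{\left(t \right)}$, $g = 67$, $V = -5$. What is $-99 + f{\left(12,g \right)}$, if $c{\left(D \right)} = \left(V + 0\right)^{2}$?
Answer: $53794$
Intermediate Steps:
$c{\left(D \right)} = 25$ ($c{\left(D \right)} = \left(-5 + 0\right)^{2} = \left(-5\right)^{2} = 25$)
$f{\left(h,t \right)} = 25 + h t^{2}$ ($f{\left(h,t \right)} = t h t + 25 = h t t + 25 = h t^{2} + 25 = 25 + h t^{2}$)
$-99 + f{\left(12,g \right)} = -99 + \left(25 + 12 \cdot 67^{2}\right) = -99 + \left(25 + 12 \cdot 4489\right) = -99 + \left(25 + 53868\right) = -99 + 53893 = 53794$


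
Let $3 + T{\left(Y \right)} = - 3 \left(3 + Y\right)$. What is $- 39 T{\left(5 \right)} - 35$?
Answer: $1018$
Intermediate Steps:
$T{\left(Y \right)} = -12 - 3 Y$ ($T{\left(Y \right)} = -3 - 3 \left(3 + Y\right) = -3 - \left(9 + 3 Y\right) = -12 - 3 Y$)
$- 39 T{\left(5 \right)} - 35 = - 39 \left(-12 - 15\right) - 35 = \left(-39\right) \left(-27\right) - 35 = 1053 - 35 = 1018$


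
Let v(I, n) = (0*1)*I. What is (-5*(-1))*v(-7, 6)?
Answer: 0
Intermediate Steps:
v(I, n) = 0 (v(I, n) = 0*I = 0)
(-5*(-1))*v(-7, 6) = -5*(-1)*0 = 5*0 = 0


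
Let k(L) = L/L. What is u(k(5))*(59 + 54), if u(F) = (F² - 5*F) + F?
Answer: -339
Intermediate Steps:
k(L) = 1
u(F) = F² - 4*F
u(k(5))*(59 + 54) = (1*(-4 + 1))*(59 + 54) = (1*(-3))*113 = -3*113 = -339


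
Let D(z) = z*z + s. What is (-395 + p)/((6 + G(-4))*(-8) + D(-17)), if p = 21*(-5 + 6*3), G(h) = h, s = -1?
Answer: -61/136 ≈ -0.44853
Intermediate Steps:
D(z) = -1 + z² (D(z) = z*z - 1 = z² - 1 = -1 + z²)
p = 273 (p = 21*(-5 + 18) = 21*13 = 273)
(-395 + p)/((6 + G(-4))*(-8) + D(-17)) = (-395 + 273)/((6 - 4)*(-8) + (-1 + (-17)²)) = -122/(2*(-8) + (-1 + 289)) = -122/(-16 + 288) = -122/272 = -122*1/272 = -61/136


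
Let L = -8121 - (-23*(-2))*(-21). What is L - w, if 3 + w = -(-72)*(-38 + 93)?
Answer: -11112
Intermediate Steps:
L = -7155 (L = -8121 - 46*(-21) = -8121 - 1*(-966) = -8121 + 966 = -7155)
w = 3957 (w = -3 - (-72)*(-38 + 93) = -3 - (-72)*55 = -3 - 1*(-3960) = -3 + 3960 = 3957)
L - w = -7155 - 1*3957 = -7155 - 3957 = -11112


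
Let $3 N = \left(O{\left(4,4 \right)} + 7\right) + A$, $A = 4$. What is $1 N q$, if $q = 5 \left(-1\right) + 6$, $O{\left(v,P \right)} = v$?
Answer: $5$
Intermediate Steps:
$q = 1$ ($q = -5 + 6 = 1$)
$N = 5$ ($N = \frac{\left(4 + 7\right) + 4}{3} = \frac{11 + 4}{3} = \frac{1}{3} \cdot 15 = 5$)
$1 N q = 1 \cdot 5 \cdot 1 = 5 \cdot 1 = 5$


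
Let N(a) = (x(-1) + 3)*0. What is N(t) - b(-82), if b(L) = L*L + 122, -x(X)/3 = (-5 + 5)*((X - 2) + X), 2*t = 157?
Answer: -6846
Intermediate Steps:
t = 157/2 (t = (½)*157 = 157/2 ≈ 78.500)
x(X) = 0 (x(X) = -3*(-5 + 5)*((X - 2) + X) = -0*((-2 + X) + X) = -0*(-2 + 2*X) = -3*0 = 0)
N(a) = 0 (N(a) = (0 + 3)*0 = 3*0 = 0)
b(L) = 122 + L² (b(L) = L² + 122 = 122 + L²)
N(t) - b(-82) = 0 - (122 + (-82)²) = 0 - (122 + 6724) = 0 - 1*6846 = 0 - 6846 = -6846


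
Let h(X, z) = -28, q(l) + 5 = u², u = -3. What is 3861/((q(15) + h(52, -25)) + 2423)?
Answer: 3861/2399 ≈ 1.6094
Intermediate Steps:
q(l) = 4 (q(l) = -5 + (-3)² = -5 + 9 = 4)
3861/((q(15) + h(52, -25)) + 2423) = 3861/((4 - 28) + 2423) = 3861/(-24 + 2423) = 3861/2399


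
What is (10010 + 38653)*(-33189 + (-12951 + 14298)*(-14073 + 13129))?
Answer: -63493389891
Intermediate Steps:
(10010 + 38653)*(-33189 + (-12951 + 14298)*(-14073 + 13129)) = 48663*(-33189 + 1347*(-944)) = 48663*(-33189 - 1271568) = 48663*(-1304757) = -63493389891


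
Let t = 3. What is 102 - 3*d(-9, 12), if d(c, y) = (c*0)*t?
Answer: 102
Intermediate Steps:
d(c, y) = 0 (d(c, y) = (c*0)*3 = 0*3 = 0)
102 - 3*d(-9, 12) = 102 - 3*0 = 102 + 0 = 102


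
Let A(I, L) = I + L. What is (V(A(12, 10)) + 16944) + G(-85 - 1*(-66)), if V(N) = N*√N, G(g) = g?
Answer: 16925 + 22*√22 ≈ 17028.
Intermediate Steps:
V(N) = N^(3/2)
(V(A(12, 10)) + 16944) + G(-85 - 1*(-66)) = ((12 + 10)^(3/2) + 16944) + (-85 - 1*(-66)) = (22^(3/2) + 16944) + (-85 + 66) = (22*√22 + 16944) - 19 = (16944 + 22*√22) - 19 = 16925 + 22*√22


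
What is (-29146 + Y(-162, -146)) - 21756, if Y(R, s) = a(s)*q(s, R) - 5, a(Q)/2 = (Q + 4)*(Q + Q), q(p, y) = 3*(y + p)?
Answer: -76676379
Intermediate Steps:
q(p, y) = 3*p + 3*y (q(p, y) = 3*(p + y) = 3*p + 3*y)
a(Q) = 4*Q*(4 + Q) (a(Q) = 2*((Q + 4)*(Q + Q)) = 2*((4 + Q)*(2*Q)) = 2*(2*Q*(4 + Q)) = 4*Q*(4 + Q))
Y(R, s) = -5 + 4*s*(4 + s)*(3*R + 3*s) (Y(R, s) = (4*s*(4 + s))*(3*s + 3*R) - 5 = (4*s*(4 + s))*(3*R + 3*s) - 5 = 4*s*(4 + s)*(3*R + 3*s) - 5 = -5 + 4*s*(4 + s)*(3*R + 3*s))
(-29146 + Y(-162, -146)) - 21756 = (-29146 + (-5 + 12*(-146)*(4 - 146)*(-162 - 146))) - 21756 = (-29146 + (-5 + 12*(-146)*(-142)*(-308))) - 21756 = (-29146 + (-5 - 76625472)) - 21756 = (-29146 - 76625477) - 21756 = -76654623 - 21756 = -76676379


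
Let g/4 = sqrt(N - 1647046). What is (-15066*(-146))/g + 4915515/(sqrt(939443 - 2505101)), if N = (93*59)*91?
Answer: 31*I*(-60663216295*sqrt(173962) - 3085911918*sqrt(1147729))/199661232298 ≈ -4441.7*I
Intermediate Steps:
N = 499317 (N = 5487*91 = 499317)
g = 4*I*sqrt(1147729) (g = 4*sqrt(499317 - 1647046) = 4*sqrt(-1147729) = 4*(I*sqrt(1147729)) = 4*I*sqrt(1147729) ≈ 4285.3*I)
(-15066*(-146))/g + 4915515/(sqrt(939443 - 2505101)) = (-15066*(-146))/((4*I*sqrt(1147729))) + 4915515/(sqrt(939443 - 2505101)) = 2199636*(-I*sqrt(1147729)/4590916) + 4915515/(sqrt(-1565658)) = -549909*I*sqrt(1147729)/1147729 + 4915515/((3*I*sqrt(173962))) = -549909*I*sqrt(1147729)/1147729 + 4915515*(-I*sqrt(173962)/521886) = -549909*I*sqrt(1147729)/1147729 - 1638505*I*sqrt(173962)/173962 = -1638505*I*sqrt(173962)/173962 - 549909*I*sqrt(1147729)/1147729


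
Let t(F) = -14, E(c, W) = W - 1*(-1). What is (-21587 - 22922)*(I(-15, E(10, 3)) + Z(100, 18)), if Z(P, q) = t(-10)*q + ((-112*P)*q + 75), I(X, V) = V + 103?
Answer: 8976130030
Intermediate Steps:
E(c, W) = 1 + W (E(c, W) = W + 1 = 1 + W)
I(X, V) = 103 + V
Z(P, q) = 75 - 14*q - 112*P*q (Z(P, q) = -14*q + ((-112*P)*q + 75) = -14*q + (-112*P*q + 75) = -14*q + (75 - 112*P*q) = 75 - 14*q - 112*P*q)
(-21587 - 22922)*(I(-15, E(10, 3)) + Z(100, 18)) = (-21587 - 22922)*((103 + (1 + 3)) + (75 - 14*18 - 112*100*18)) = -44509*((103 + 4) + (75 - 252 - 201600)) = -44509*(107 - 201777) = -44509*(-201670) = 8976130030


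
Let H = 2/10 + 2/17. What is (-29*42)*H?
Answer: -32886/85 ≈ -386.89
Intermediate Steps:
H = 27/85 (H = 2*(⅒) + 2*(1/17) = ⅕ + 2/17 = 27/85 ≈ 0.31765)
(-29*42)*H = -29*42*(27/85) = -1218*27/85 = -32886/85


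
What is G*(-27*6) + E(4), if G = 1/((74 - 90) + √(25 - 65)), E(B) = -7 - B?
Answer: -83/37 + 81*I*√10/74 ≈ -2.2432 + 3.4614*I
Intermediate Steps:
G = 1/(-16 + 2*I*√10) (G = 1/(-16 + √(-40)) = 1/(-16 + 2*I*√10) ≈ -0.054054 - 0.021367*I)
G*(-27*6) + E(4) = (-2/37 - I*√10/148)*(-27*6) + (-7 - 1*4) = (-2/37 - I*√10/148)*(-162) + (-7 - 4) = (324/37 + 81*I*√10/74) - 11 = -83/37 + 81*I*√10/74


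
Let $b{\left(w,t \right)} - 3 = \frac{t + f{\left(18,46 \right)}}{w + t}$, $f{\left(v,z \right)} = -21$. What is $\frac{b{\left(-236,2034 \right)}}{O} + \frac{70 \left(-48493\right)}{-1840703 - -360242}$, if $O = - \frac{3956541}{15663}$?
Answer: $\frac{420637095050447}{184768304428614} \approx 2.2766$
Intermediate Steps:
$O = - \frac{1318847}{5221}$ ($O = \left(-3956541\right) \frac{1}{15663} = - \frac{1318847}{5221} \approx -252.6$)
$b{\left(w,t \right)} = 3 + \frac{-21 + t}{t + w}$ ($b{\left(w,t \right)} = 3 + \frac{t - 21}{w + t} = 3 + \frac{-21 + t}{t + w}$)
$\frac{b{\left(-236,2034 \right)}}{O} + \frac{70 \left(-48493\right)}{-1840703 - -360242} = \frac{\frac{1}{2034 - 236} \left(-21 + 3 \left(-236\right) + 4 \cdot 2034\right)}{- \frac{1318847}{5221}} + \frac{70 \left(-48493\right)}{-1840703 - -360242} = \frac{-21 - 708 + 8136}{1798} \left(- \frac{5221}{1318847}\right) - \frac{3394510}{-1840703 + 360242} = \frac{1}{1798} \cdot 7407 \left(- \frac{5221}{1318847}\right) - \frac{3394510}{-1480461} = \frac{7407}{1798} \left(- \frac{5221}{1318847}\right) - - \frac{3394510}{1480461} = - \frac{38671947}{2371286906} + \frac{3394510}{1480461} = \frac{420637095050447}{184768304428614}$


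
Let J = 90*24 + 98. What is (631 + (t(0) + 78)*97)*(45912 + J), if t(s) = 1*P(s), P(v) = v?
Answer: 394849490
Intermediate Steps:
J = 2258 (J = 2160 + 98 = 2258)
t(s) = s (t(s) = 1*s = s)
(631 + (t(0) + 78)*97)*(45912 + J) = (631 + (0 + 78)*97)*(45912 + 2258) = (631 + 78*97)*48170 = (631 + 7566)*48170 = 8197*48170 = 394849490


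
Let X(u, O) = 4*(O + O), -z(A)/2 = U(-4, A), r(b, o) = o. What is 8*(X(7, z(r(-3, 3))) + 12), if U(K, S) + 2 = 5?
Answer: -288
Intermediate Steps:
U(K, S) = 3 (U(K, S) = -2 + 5 = 3)
z(A) = -6 (z(A) = -2*3 = -6)
X(u, O) = 8*O (X(u, O) = 4*(2*O) = 8*O)
8*(X(7, z(r(-3, 3))) + 12) = 8*(8*(-6) + 12) = 8*(-48 + 12) = 8*(-36) = -288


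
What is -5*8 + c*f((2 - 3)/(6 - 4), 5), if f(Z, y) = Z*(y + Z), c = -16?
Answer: -4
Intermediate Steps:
f(Z, y) = Z*(Z + y)
-5*8 + c*f((2 - 3)/(6 - 4), 5) = -5*8 - 16*(2 - 3)/(6 - 4)*((2 - 3)/(6 - 4) + 5) = -40 - 16*(-1/2)*(-1/2 + 5) = -40 - 16*(-1*½)*(-1*½ + 5) = -40 - (-8)*(-½ + 5) = -40 - (-8)*9/2 = -40 - 16*(-9/4) = -40 + 36 = -4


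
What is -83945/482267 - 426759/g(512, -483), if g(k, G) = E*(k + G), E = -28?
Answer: 205743619313/391600804 ≈ 525.39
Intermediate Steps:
g(k, G) = -28*G - 28*k (g(k, G) = -28*(k + G) = -28*(G + k) = -28*G - 28*k)
-83945/482267 - 426759/g(512, -483) = -83945/482267 - 426759/(-28*(-483) - 28*512) = -83945*1/482267 - 426759/(13524 - 14336) = -83945/482267 - 426759/(-812) = -83945/482267 - 426759*(-1/812) = -83945/482267 + 426759/812 = 205743619313/391600804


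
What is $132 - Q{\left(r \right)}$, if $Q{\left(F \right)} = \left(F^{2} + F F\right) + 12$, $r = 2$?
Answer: $112$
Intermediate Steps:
$Q{\left(F \right)} = 12 + 2 F^{2}$ ($Q{\left(F \right)} = \left(F^{2} + F^{2}\right) + 12 = 2 F^{2} + 12 = 12 + 2 F^{2}$)
$132 - Q{\left(r \right)} = 132 - \left(12 + 2 \cdot 2^{2}\right) = 132 - \left(12 + 2 \cdot 4\right) = 132 - \left(12 + 8\right) = 132 - 20 = 112$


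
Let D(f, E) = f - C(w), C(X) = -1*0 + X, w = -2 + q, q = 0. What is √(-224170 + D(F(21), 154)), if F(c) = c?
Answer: I*√224147 ≈ 473.44*I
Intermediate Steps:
w = -2 (w = -2 + 0 = -2)
C(X) = X (C(X) = 0 + X = X)
D(f, E) = 2 + f (D(f, E) = f - 1*(-2) = f + 2 = 2 + f)
√(-224170 + D(F(21), 154)) = √(-224170 + (2 + 21)) = √(-224170 + 23) = √(-224147) = I*√224147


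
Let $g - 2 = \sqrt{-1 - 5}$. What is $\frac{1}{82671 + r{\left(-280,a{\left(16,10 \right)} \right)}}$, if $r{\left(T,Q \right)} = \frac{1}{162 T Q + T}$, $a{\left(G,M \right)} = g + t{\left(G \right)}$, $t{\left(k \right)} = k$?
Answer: $\frac{56170155798042440}{4643642949912444191281} - \frac{45360 i \sqrt{6}}{4643642949912444191281} \approx 1.2096 \cdot 10^{-5} - 2.3927 \cdot 10^{-17} i$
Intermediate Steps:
$g = 2 + i \sqrt{6}$ ($g = 2 + \sqrt{-1 - 5} = 2 + \sqrt{-6} = 2 + i \sqrt{6} \approx 2.0 + 2.4495 i$)
$a{\left(G,M \right)} = 2 + G + i \sqrt{6}$ ($a{\left(G,M \right)} = \left(2 + i \sqrt{6}\right) + G = 2 + G + i \sqrt{6}$)
$r{\left(T,Q \right)} = \frac{1}{T + 162 Q T}$ ($r{\left(T,Q \right)} = \frac{1}{162 Q T + T} = \frac{1}{T + 162 Q T}$)
$\frac{1}{82671 + r{\left(-280,a{\left(16,10 \right)} \right)}} = \frac{1}{82671 + \frac{1}{\left(-280\right) \left(1 + 162 \left(2 + 16 + i \sqrt{6}\right)\right)}} = \frac{1}{82671 - \frac{1}{280 \left(1 + 162 \left(18 + i \sqrt{6}\right)\right)}} = \frac{1}{82671 - \frac{1}{280 \left(1 + \left(2916 + 162 i \sqrt{6}\right)\right)}} = \frac{1}{82671 - \frac{1}{280 \left(2917 + 162 i \sqrt{6}\right)}}$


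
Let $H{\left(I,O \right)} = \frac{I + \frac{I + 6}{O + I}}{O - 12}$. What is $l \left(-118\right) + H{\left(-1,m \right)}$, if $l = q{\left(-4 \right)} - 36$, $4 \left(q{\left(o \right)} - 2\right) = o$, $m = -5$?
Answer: $\frac{421271}{102} \approx 4130.1$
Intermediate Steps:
$q{\left(o \right)} = 2 + \frac{o}{4}$
$H{\left(I,O \right)} = \frac{I + \frac{6 + I}{I + O}}{-12 + O}$
$l = -35$ ($l = \left(2 + \frac{1}{4} \left(-4\right)\right) - 36 = \left(2 - 1\right) - 36 = 1 - 36 = -35$)
$l \left(-118\right) + H{\left(-1,m \right)} = \left(-35\right) \left(-118\right) + \frac{6 - 1 + \left(-1\right)^{2} - -5}{\left(-5\right)^{2} - -12 - -60 - -5} = 4130 + \frac{6 - 1 + 1 + 5}{25 + 12 + 60 + 5} = 4130 + \frac{1}{102} \cdot 11 = 4130 + \frac{11}{102} = \frac{421271}{102}$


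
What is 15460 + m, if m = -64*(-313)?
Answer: 35492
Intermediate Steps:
m = 20032
15460 + m = 15460 + 20032 = 35492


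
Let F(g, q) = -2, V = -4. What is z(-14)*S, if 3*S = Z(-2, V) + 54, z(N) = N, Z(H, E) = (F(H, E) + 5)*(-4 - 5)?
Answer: -126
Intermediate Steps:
Z(H, E) = -27 (Z(H, E) = (-2 + 5)*(-4 - 5) = 3*(-9) = -27)
S = 9 (S = (-27 + 54)/3 = (1/3)*27 = 9)
z(-14)*S = -14*9 = -126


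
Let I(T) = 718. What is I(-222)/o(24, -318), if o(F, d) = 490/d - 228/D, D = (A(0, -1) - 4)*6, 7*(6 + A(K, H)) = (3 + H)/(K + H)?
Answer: 1369944/4109 ≈ 333.40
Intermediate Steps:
A(K, H) = -6 + (3 + H)/(7*(H + K)) (A(K, H) = -6 + ((3 + H)/(K + H))/7 = -6 + ((3 + H)/(H + K))/7 = -6 + (3 + H)/(7*(H + K)))
D = -432/7 (D = ((3 - 42*0 - 41*(-1))/(7*(-1 + 0)) - 4)*6 = ((1/7)*(3 + 0 + 41)/(-1) - 4)*6 = ((1/7)*(-1)*44 - 4)*6 = (-44/7 - 4)*6 = -72/7*6 = -432/7 ≈ -61.714)
o(F, d) = 133/36 + 490/d (o(F, d) = 490/d - 228/(-432/7) = 490/d - 228*(-7/432) = 490/d + 133/36 = 133/36 + 490/d)
I(-222)/o(24, -318) = 718/(133/36 + 490/(-318)) = 718/(133/36 + 490*(-1/318)) = 718/(133/36 - 245/159) = 718/(4109/1908) = 718*(1908/4109) = 1369944/4109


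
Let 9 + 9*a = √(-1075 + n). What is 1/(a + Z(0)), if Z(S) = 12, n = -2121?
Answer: 891/12997 - 18*I*√799/12997 ≈ 0.068554 - 0.039147*I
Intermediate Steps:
a = -1 + 2*I*√799/9 (a = -1 + √(-1075 - 2121)/9 = -1 + √(-3196)/9 = -1 + (2*I*√799)/9 = -1 + 2*I*√799/9 ≈ -1.0 + 6.2815*I)
1/(a + Z(0)) = 1/((-1 + 2*I*√799/9) + 12) = 1/(11 + 2*I*√799/9)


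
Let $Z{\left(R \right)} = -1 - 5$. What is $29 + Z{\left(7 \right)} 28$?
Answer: $-139$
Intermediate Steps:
$Z{\left(R \right)} = -6$
$29 + Z{\left(7 \right)} 28 = 29 - 168 = -139$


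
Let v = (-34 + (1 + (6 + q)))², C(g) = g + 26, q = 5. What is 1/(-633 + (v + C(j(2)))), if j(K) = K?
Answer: -1/121 ≈ -0.0082645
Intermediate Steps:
C(g) = 26 + g
v = 484 (v = (-34 + (1 + (6 + 5)))² = (-34 + (1 + 11))² = (-34 + 12)² = (-22)² = 484)
1/(-633 + (v + C(j(2)))) = 1/(-633 + (484 + (26 + 2))) = 1/(-633 + (484 + 28)) = 1/(-633 + 512) = 1/(-121) = -1/121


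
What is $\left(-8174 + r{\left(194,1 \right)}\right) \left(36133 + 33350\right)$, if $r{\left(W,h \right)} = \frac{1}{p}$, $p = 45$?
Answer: $- \frac{8519287469}{15} \approx -5.6795 \cdot 10^{8}$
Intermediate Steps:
$r{\left(W,h \right)} = \frac{1}{45}$
$\left(-8174 + r{\left(194,1 \right)}\right) \left(36133 + 33350\right) = \left(-8174 + \frac{1}{45}\right) \left(36133 + 33350\right) = \left(- \frac{367829}{45}\right) 69483 = - \frac{8519287469}{15}$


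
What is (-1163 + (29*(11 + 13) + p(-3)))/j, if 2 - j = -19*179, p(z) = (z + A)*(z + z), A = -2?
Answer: -437/3403 ≈ -0.12842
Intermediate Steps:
p(z) = 2*z*(-2 + z) (p(z) = (z - 2)*(z + z) = (-2 + z)*(2*z) = 2*z*(-2 + z))
j = 3403 (j = 2 - (-19)*179 = 2 - 1*(-3401) = 2 + 3401 = 3403)
(-1163 + (29*(11 + 13) + p(-3)))/j = (-1163 + (29*(11 + 13) + 2*(-3)*(-2 - 3)))/3403 = (-1163 + (29*24 + 2*(-3)*(-5)))*(1/3403) = (-1163 + (696 + 30))*(1/3403) = (-1163 + 726)*(1/3403) = -437*1/3403 = -437/3403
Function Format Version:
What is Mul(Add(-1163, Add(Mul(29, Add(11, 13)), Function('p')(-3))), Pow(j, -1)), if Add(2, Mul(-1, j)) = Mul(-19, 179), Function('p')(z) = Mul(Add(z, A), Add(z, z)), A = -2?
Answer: Rational(-437, 3403) ≈ -0.12842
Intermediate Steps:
Function('p')(z) = Mul(2, z, Add(-2, z)) (Function('p')(z) = Mul(Add(z, -2), Add(z, z)) = Mul(Add(-2, z), Mul(2, z)) = Mul(2, z, Add(-2, z)))
j = 3403 (j = Add(2, Mul(-1, Mul(-19, 179))) = Add(2, Mul(-1, -3401)) = Add(2, 3401) = 3403)
Mul(Add(-1163, Add(Mul(29, Add(11, 13)), Function('p')(-3))), Pow(j, -1)) = Mul(Add(-1163, Add(Mul(29, Add(11, 13)), Mul(2, -3, Add(-2, -3)))), Pow(3403, -1)) = Mul(Add(-1163, Add(Mul(29, 24), Mul(2, -3, -5))), Rational(1, 3403)) = Mul(Add(-1163, Add(696, 30)), Rational(1, 3403)) = Mul(Add(-1163, 726), Rational(1, 3403)) = Mul(-437, Rational(1, 3403)) = Rational(-437, 3403)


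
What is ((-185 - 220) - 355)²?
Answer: 577600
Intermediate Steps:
((-185 - 220) - 355)² = (-405 - 355)² = (-760)² = 577600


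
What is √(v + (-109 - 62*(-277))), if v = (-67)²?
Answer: √21554 ≈ 146.81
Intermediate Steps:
v = 4489
√(v + (-109 - 62*(-277))) = √(4489 + (-109 - 62*(-277))) = √(4489 + (-109 + 17174)) = √(4489 + 17065) = √21554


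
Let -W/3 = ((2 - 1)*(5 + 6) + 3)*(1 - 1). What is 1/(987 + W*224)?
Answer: 1/987 ≈ 0.0010132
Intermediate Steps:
W = 0 (W = -3*((2 - 1)*(5 + 6) + 3)*(1 - 1) = -3*(1*11 + 3)*0 = -3*(11 + 3)*0 = -42*0 = -3*0 = 0)
1/(987 + W*224) = 1/(987 + 0*224) = 1/(987 + 0) = 1/987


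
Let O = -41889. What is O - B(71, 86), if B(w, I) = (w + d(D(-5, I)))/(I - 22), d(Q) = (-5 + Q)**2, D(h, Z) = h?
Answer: -2681067/64 ≈ -41892.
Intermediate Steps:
B(w, I) = (100 + w)/(-22 + I) (B(w, I) = (w + (-5 - 5)**2)/(I - 22) = (w + (-10)**2)/(-22 + I) = (w + 100)/(-22 + I) = (100 + w)/(-22 + I))
O - B(71, 86) = -41889 - (100 + 71)/(-22 + 86) = -41889 - 171/64 = -2681067/64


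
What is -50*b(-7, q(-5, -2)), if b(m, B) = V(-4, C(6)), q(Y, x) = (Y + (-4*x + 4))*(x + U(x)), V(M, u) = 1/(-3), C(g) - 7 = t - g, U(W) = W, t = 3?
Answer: 50/3 ≈ 16.667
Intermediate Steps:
C(g) = 10 - g (C(g) = 7 + (3 - g) = 10 - g)
V(M, u) = -⅓
q(Y, x) = 2*x*(4 + Y - 4*x) (q(Y, x) = (Y + (-4*x + 4))*(x + x) = (Y + (4 - 4*x))*(2*x) = (4 + Y - 4*x)*(2*x) = 2*x*(4 + Y - 4*x))
b(m, B) = -⅓
-50*b(-7, q(-5, -2)) = -50*(-⅓) = 50/3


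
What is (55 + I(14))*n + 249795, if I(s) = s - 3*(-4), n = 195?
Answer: 265590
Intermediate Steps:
I(s) = 12 + s (I(s) = s + 12 = 12 + s)
(55 + I(14))*n + 249795 = (55 + (12 + 14))*195 + 249795 = (55 + 26)*195 + 249795 = 81*195 + 249795 = 15795 + 249795 = 265590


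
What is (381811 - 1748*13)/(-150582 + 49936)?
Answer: -359087/100646 ≈ -3.5678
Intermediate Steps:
(381811 - 1748*13)/(-150582 + 49936) = (381811 - 22724)/(-100646) = 359087*(-1/100646) = -359087/100646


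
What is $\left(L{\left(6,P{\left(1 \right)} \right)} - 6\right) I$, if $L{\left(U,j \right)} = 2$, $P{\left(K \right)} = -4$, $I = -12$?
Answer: $48$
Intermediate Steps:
$\left(L{\left(6,P{\left(1 \right)} \right)} - 6\right) I = \left(2 - 6\right) \left(-12\right) = \left(-4\right) \left(-12\right) = 48$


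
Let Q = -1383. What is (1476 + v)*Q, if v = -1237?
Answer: -330537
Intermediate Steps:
(1476 + v)*Q = (1476 - 1237)*(-1383) = 239*(-1383) = -330537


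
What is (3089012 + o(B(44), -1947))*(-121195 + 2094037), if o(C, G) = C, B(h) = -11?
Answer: 6094110910842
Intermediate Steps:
(3089012 + o(B(44), -1947))*(-121195 + 2094037) = (3089012 - 11)*(-121195 + 2094037) = 3089001*1972842 = 6094110910842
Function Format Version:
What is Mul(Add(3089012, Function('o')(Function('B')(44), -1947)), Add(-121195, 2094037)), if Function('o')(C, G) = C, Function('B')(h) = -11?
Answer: 6094110910842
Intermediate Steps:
Mul(Add(3089012, Function('o')(Function('B')(44), -1947)), Add(-121195, 2094037)) = Mul(Add(3089012, -11), Add(-121195, 2094037)) = Mul(3089001, 1972842) = 6094110910842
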